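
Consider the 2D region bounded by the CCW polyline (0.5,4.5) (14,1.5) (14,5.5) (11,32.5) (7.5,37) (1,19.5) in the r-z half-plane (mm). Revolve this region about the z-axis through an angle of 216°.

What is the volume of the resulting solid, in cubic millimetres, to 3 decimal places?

Volume = 9090.984 mm³

Profile (r,z), 6 vertices: (0.5,4.5) (14,1.5) (14,5.5) (11,32.5) (7.5,37) (1,19.5)
edge 0: (0.5,4.5)→(14,1.5)  cross = 0.5·1.5 − 14·4.5 = -62.2500; (r_i+r_j)·cross = 14.5·-62.2500 = -902.6250
edge 1: (14,1.5)→(14,5.5)  cross = 14·5.5 − 14·1.5 = 56.0000; (r_i+r_j)·cross = 28·56.0000 = 1568.0000
edge 2: (14,5.5)→(11,32.5)  cross = 14·32.5 − 11·5.5 = 394.5000; (r_i+r_j)·cross = 25·394.5000 = 9862.5000
edge 3: (11,32.5)→(7.5,37)  cross = 11·37 − 7.5·32.5 = 163.2500; (r_i+r_j)·cross = 18.5·163.2500 = 3020.1250
edge 4: (7.5,37)→(1,19.5)  cross = 7.5·19.5 − 1·37 = 109.2500; (r_i+r_j)·cross = 8.5·109.2500 = 928.6250
edge 5: (1,19.5)→(0.5,4.5)  cross = 1·4.5 − 0.5·19.5 = -5.2500; (r_i+r_j)·cross = 1.5·-5.2500 = -7.8750
Σcross = 655.5000 → A = |Σcross|/2 = 327.7500 mm²
Σ(r_i+r_j)·cross = 14468.7500 → first moment M = |Σ|/6 = 2411.4583
R_c = M/A = 2411.4583/327.7500 = 7.3576 mm
θ = 216° = 3.769911 rad
V = θ·R_c·A = 3.769911·7.3576·327.7500 = 9090.984 mm³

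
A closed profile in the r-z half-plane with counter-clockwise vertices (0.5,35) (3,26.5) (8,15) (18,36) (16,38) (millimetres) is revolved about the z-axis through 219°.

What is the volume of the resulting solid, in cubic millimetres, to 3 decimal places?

Profile (r,z), 5 vertices: (0.5,35) (3,26.5) (8,15) (18,36) (16,38)
edge 0: (0.5,35)→(3,26.5)  cross = 0.5·26.5 − 3·35 = -91.7500; (r_i+r_j)·cross = 3.5·-91.7500 = -321.1250
edge 1: (3,26.5)→(8,15)  cross = 3·15 − 8·26.5 = -167.0000; (r_i+r_j)·cross = 11·-167.0000 = -1837.0000
edge 2: (8,15)→(18,36)  cross = 8·36 − 18·15 = 18.0000; (r_i+r_j)·cross = 26·18.0000 = 468.0000
edge 3: (18,36)→(16,38)  cross = 18·38 − 16·36 = 108.0000; (r_i+r_j)·cross = 34·108.0000 = 3672.0000
edge 4: (16,38)→(0.5,35)  cross = 16·35 − 0.5·38 = 541.0000; (r_i+r_j)·cross = 16.5·541.0000 = 8926.5000
Σcross = 408.2500 → A = |Σcross|/2 = 204.1250 mm²
Σ(r_i+r_j)·cross = 10908.3750 → first moment M = |Σ|/6 = 1818.0625
R_c = M/A = 1818.0625/204.1250 = 8.9066 mm
θ = 219° = 3.822271 rad
V = θ·R_c·A = 3.822271·8.9066·204.1250 = 6949.128 mm³

Volume = 6949.128 mm³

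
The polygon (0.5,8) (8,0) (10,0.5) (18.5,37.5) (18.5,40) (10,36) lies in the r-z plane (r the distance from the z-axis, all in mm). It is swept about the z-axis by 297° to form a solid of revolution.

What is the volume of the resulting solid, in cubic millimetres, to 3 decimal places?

Volume = 17188.154 mm³

Profile (r,z), 6 vertices: (0.5,8) (8,0) (10,0.5) (18.5,37.5) (18.5,40) (10,36)
edge 0: (0.5,8)→(8,0)  cross = 0.5·0 − 8·8 = -64.0000; (r_i+r_j)·cross = 8.5·-64.0000 = -544.0000
edge 1: (8,0)→(10,0.5)  cross = 8·0.5 − 10·0 = 4.0000; (r_i+r_j)·cross = 18·4.0000 = 72.0000
edge 2: (10,0.5)→(18.5,37.5)  cross = 10·37.5 − 18.5·0.5 = 365.7500; (r_i+r_j)·cross = 28.5·365.7500 = 10423.8750
edge 3: (18.5,37.5)→(18.5,40)  cross = 18.5·40 − 18.5·37.5 = 46.2500; (r_i+r_j)·cross = 37·46.2500 = 1711.2500
edge 4: (18.5,40)→(10,36)  cross = 18.5·36 − 10·40 = 266.0000; (r_i+r_j)·cross = 28.5·266.0000 = 7581.0000
edge 5: (10,36)→(0.5,8)  cross = 10·8 − 0.5·36 = 62.0000; (r_i+r_j)·cross = 10.5·62.0000 = 651.0000
Σcross = 680.0000 → A = |Σcross|/2 = 340.0000 mm²
Σ(r_i+r_j)·cross = 19895.1250 → first moment M = |Σ|/6 = 3315.8542
R_c = M/A = 3315.8542/340.0000 = 9.7525 mm
θ = 297° = 5.183628 rad
V = θ·R_c·A = 5.183628·9.7525·340.0000 = 17188.154 mm³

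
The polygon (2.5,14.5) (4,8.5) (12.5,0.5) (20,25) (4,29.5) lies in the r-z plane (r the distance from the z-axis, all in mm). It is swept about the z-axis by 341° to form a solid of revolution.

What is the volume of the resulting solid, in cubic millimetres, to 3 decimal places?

Volume = 19372.245 mm³

Profile (r,z), 5 vertices: (2.5,14.5) (4,8.5) (12.5,0.5) (20,25) (4,29.5)
edge 0: (2.5,14.5)→(4,8.5)  cross = 2.5·8.5 − 4·14.5 = -36.7500; (r_i+r_j)·cross = 6.5·-36.7500 = -238.8750
edge 1: (4,8.5)→(12.5,0.5)  cross = 4·0.5 − 12.5·8.5 = -104.2500; (r_i+r_j)·cross = 16.5·-104.2500 = -1720.1250
edge 2: (12.5,0.5)→(20,25)  cross = 12.5·25 − 20·0.5 = 302.5000; (r_i+r_j)·cross = 32.5·302.5000 = 9831.2500
edge 3: (20,25)→(4,29.5)  cross = 20·29.5 − 4·25 = 490.0000; (r_i+r_j)·cross = 24·490.0000 = 11760.0000
edge 4: (4,29.5)→(2.5,14.5)  cross = 4·14.5 − 2.5·29.5 = -15.7500; (r_i+r_j)·cross = 6.5·-15.7500 = -102.3750
Σcross = 635.7500 → A = |Σcross|/2 = 317.8750 mm²
Σ(r_i+r_j)·cross = 19529.8750 → first moment M = |Σ|/6 = 3254.9792
R_c = M/A = 3254.9792/317.8750 = 10.2398 mm
θ = 341° = 5.951573 rad
V = θ·R_c·A = 5.951573·10.2398·317.8750 = 19372.245 mm³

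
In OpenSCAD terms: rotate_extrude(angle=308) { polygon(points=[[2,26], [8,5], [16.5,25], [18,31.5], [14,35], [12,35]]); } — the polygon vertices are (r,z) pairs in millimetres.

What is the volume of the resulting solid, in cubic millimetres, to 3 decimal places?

Profile (r,z), 6 vertices: (2,26) (8,5) (16.5,25) (18,31.5) (14,35) (12,35)
edge 0: (2,26)→(8,5)  cross = 2·5 − 8·26 = -198.0000; (r_i+r_j)·cross = 10·-198.0000 = -1980.0000
edge 1: (8,5)→(16.5,25)  cross = 8·25 − 16.5·5 = 117.5000; (r_i+r_j)·cross = 24.5·117.5000 = 2878.7500
edge 2: (16.5,25)→(18,31.5)  cross = 16.5·31.5 − 18·25 = 69.7500; (r_i+r_j)·cross = 34.5·69.7500 = 2406.3750
edge 3: (18,31.5)→(14,35)  cross = 18·35 − 14·31.5 = 189.0000; (r_i+r_j)·cross = 32·189.0000 = 6048.0000
edge 4: (14,35)→(12,35)  cross = 14·35 − 12·35 = 70.0000; (r_i+r_j)·cross = 26·70.0000 = 1820.0000
edge 5: (12,35)→(2,26)  cross = 12·26 − 2·35 = 242.0000; (r_i+r_j)·cross = 14·242.0000 = 3388.0000
Σcross = 490.2500 → A = |Σcross|/2 = 245.1250 mm²
Σ(r_i+r_j)·cross = 14561.1250 → first moment M = |Σ|/6 = 2426.8542
R_c = M/A = 2426.8542/245.1250 = 9.9005 mm
θ = 308° = 5.375614 rad
V = θ·R_c·A = 5.375614·9.9005·245.1250 = 13045.831 mm³

Volume = 13045.831 mm³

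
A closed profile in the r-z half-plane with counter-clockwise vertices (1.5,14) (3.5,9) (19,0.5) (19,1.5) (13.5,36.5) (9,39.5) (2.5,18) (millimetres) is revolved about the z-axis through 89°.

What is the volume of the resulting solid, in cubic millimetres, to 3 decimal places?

Volume = 6209.036 mm³

Profile (r,z), 7 vertices: (1.5,14) (3.5,9) (19,0.5) (19,1.5) (13.5,36.5) (9,39.5) (2.5,18)
edge 0: (1.5,14)→(3.5,9)  cross = 1.5·9 − 3.5·14 = -35.5000; (r_i+r_j)·cross = 5·-35.5000 = -177.5000
edge 1: (3.5,9)→(19,0.5)  cross = 3.5·0.5 − 19·9 = -169.2500; (r_i+r_j)·cross = 22.5·-169.2500 = -3808.1250
edge 2: (19,0.5)→(19,1.5)  cross = 19·1.5 − 19·0.5 = 19.0000; (r_i+r_j)·cross = 38·19.0000 = 722.0000
edge 3: (19,1.5)→(13.5,36.5)  cross = 19·36.5 − 13.5·1.5 = 673.2500; (r_i+r_j)·cross = 32.5·673.2500 = 21880.6250
edge 4: (13.5,36.5)→(9,39.5)  cross = 13.5·39.5 − 9·36.5 = 204.7500; (r_i+r_j)·cross = 22.5·204.7500 = 4606.8750
edge 5: (9,39.5)→(2.5,18)  cross = 9·18 − 2.5·39.5 = 63.2500; (r_i+r_j)·cross = 11.5·63.2500 = 727.3750
edge 6: (2.5,18)→(1.5,14)  cross = 2.5·14 − 1.5·18 = 8.0000; (r_i+r_j)·cross = 4·8.0000 = 32.0000
Σcross = 763.5000 → A = |Σcross|/2 = 381.7500 mm²
Σ(r_i+r_j)·cross = 23983.2500 → first moment M = |Σ|/6 = 3997.2083
R_c = M/A = 3997.2083/381.7500 = 10.4707 mm
θ = 89° = 1.553343 rad
V = θ·R_c·A = 1.553343·10.4707·381.7500 = 6209.036 mm³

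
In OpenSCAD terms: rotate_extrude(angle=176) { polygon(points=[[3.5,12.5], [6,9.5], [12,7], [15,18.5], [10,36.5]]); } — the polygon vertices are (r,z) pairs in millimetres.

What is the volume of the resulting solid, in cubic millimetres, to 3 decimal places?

Volume = 5371.390 mm³

Profile (r,z), 5 vertices: (3.5,12.5) (6,9.5) (12,7) (15,18.5) (10,36.5)
edge 0: (3.5,12.5)→(6,9.5)  cross = 3.5·9.5 − 6·12.5 = -41.7500; (r_i+r_j)·cross = 9.5·-41.7500 = -396.6250
edge 1: (6,9.5)→(12,7)  cross = 6·7 − 12·9.5 = -72.0000; (r_i+r_j)·cross = 18·-72.0000 = -1296.0000
edge 2: (12,7)→(15,18.5)  cross = 12·18.5 − 15·7 = 117.0000; (r_i+r_j)·cross = 27·117.0000 = 3159.0000
edge 3: (15,18.5)→(10,36.5)  cross = 15·36.5 − 10·18.5 = 362.5000; (r_i+r_j)·cross = 25·362.5000 = 9062.5000
edge 4: (10,36.5)→(3.5,12.5)  cross = 10·12.5 − 3.5·36.5 = -2.7500; (r_i+r_j)·cross = 13.5·-2.7500 = -37.1250
Σcross = 363.0000 → A = |Σcross|/2 = 181.5000 mm²
Σ(r_i+r_j)·cross = 10491.7500 → first moment M = |Σ|/6 = 1748.6250
R_c = M/A = 1748.6250/181.5000 = 9.6343 mm
θ = 176° = 3.071779 rad
V = θ·R_c·A = 3.071779·9.6343·181.5000 = 5371.390 mm³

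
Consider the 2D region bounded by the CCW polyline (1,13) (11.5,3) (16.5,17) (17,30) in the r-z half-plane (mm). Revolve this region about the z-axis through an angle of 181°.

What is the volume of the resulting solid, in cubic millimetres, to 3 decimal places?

Profile (r,z), 4 vertices: (1,13) (11.5,3) (16.5,17) (17,30)
edge 0: (1,13)→(11.5,3)  cross = 1·3 − 11.5·13 = -146.5000; (r_i+r_j)·cross = 12.5·-146.5000 = -1831.2500
edge 1: (11.5,3)→(16.5,17)  cross = 11.5·17 − 16.5·3 = 146.0000; (r_i+r_j)·cross = 28·146.0000 = 4088.0000
edge 2: (16.5,17)→(17,30)  cross = 16.5·30 − 17·17 = 206.0000; (r_i+r_j)·cross = 33.5·206.0000 = 6901.0000
edge 3: (17,30)→(1,13)  cross = 17·13 − 1·30 = 191.0000; (r_i+r_j)·cross = 18·191.0000 = 3438.0000
Σcross = 396.5000 → A = |Σcross|/2 = 198.2500 mm²
Σ(r_i+r_j)·cross = 12595.7500 → first moment M = |Σ|/6 = 2099.2917
R_c = M/A = 2099.2917/198.2500 = 10.5891 mm
θ = 181° = 3.159046 rad
V = θ·R_c·A = 3.159046·10.5891·198.2500 = 6631.759 mm³

Volume = 6631.759 mm³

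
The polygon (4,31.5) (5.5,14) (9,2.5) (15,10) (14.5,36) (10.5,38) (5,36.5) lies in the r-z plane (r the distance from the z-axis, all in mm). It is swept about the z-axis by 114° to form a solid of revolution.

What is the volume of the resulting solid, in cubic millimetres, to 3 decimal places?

Profile (r,z), 7 vertices: (4,31.5) (5.5,14) (9,2.5) (15,10) (14.5,36) (10.5,38) (5,36.5)
edge 0: (4,31.5)→(5.5,14)  cross = 4·14 − 5.5·31.5 = -117.2500; (r_i+r_j)·cross = 9.5·-117.2500 = -1113.8750
edge 1: (5.5,14)→(9,2.5)  cross = 5.5·2.5 − 9·14 = -112.2500; (r_i+r_j)·cross = 14.5·-112.2500 = -1627.6250
edge 2: (9,2.5)→(15,10)  cross = 9·10 − 15·2.5 = 52.5000; (r_i+r_j)·cross = 24·52.5000 = 1260.0000
edge 3: (15,10)→(14.5,36)  cross = 15·36 − 14.5·10 = 395.0000; (r_i+r_j)·cross = 29.5·395.0000 = 11652.5000
edge 4: (14.5,36)→(10.5,38)  cross = 14.5·38 − 10.5·36 = 173.0000; (r_i+r_j)·cross = 25·173.0000 = 4325.0000
edge 5: (10.5,38)→(5,36.5)  cross = 10.5·36.5 − 5·38 = 193.2500; (r_i+r_j)·cross = 15.5·193.2500 = 2995.3750
edge 6: (5,36.5)→(4,31.5)  cross = 5·31.5 − 4·36.5 = 11.5000; (r_i+r_j)·cross = 9·11.5000 = 103.5000
Σcross = 595.7500 → A = |Σcross|/2 = 297.8750 mm²
Σ(r_i+r_j)·cross = 17594.8750 → first moment M = |Σ|/6 = 2932.4792
R_c = M/A = 2932.4792/297.8750 = 9.8447 mm
θ = 114° = 1.989675 rad
V = θ·R_c·A = 1.989675·9.8447·297.8750 = 5834.682 mm³

Volume = 5834.682 mm³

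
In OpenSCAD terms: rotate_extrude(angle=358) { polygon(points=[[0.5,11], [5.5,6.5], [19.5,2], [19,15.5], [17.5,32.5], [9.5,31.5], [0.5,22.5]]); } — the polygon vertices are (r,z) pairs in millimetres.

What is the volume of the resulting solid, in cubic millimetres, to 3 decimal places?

Volume = 29258.867 mm³

Profile (r,z), 7 vertices: (0.5,11) (5.5,6.5) (19.5,2) (19,15.5) (17.5,32.5) (9.5,31.5) (0.5,22.5)
edge 0: (0.5,11)→(5.5,6.5)  cross = 0.5·6.5 − 5.5·11 = -57.2500; (r_i+r_j)·cross = 6·-57.2500 = -343.5000
edge 1: (5.5,6.5)→(19.5,2)  cross = 5.5·2 − 19.5·6.5 = -115.7500; (r_i+r_j)·cross = 25·-115.7500 = -2893.7500
edge 2: (19.5,2)→(19,15.5)  cross = 19.5·15.5 − 19·2 = 264.2500; (r_i+r_j)·cross = 38.5·264.2500 = 10173.6250
edge 3: (19,15.5)→(17.5,32.5)  cross = 19·32.5 − 17.5·15.5 = 346.2500; (r_i+r_j)·cross = 36.5·346.2500 = 12638.1250
edge 4: (17.5,32.5)→(9.5,31.5)  cross = 17.5·31.5 − 9.5·32.5 = 242.5000; (r_i+r_j)·cross = 27·242.5000 = 6547.5000
edge 5: (9.5,31.5)→(0.5,22.5)  cross = 9.5·22.5 − 0.5·31.5 = 198.0000; (r_i+r_j)·cross = 10·198.0000 = 1980.0000
edge 6: (0.5,22.5)→(0.5,11)  cross = 0.5·11 − 0.5·22.5 = -5.7500; (r_i+r_j)·cross = 1·-5.7500 = -5.7500
Σcross = 872.2500 → A = |Σcross|/2 = 436.1250 mm²
Σ(r_i+r_j)·cross = 28096.2500 → first moment M = |Σ|/6 = 4682.7083
R_c = M/A = 4682.7083/436.1250 = 10.7371 mm
θ = 358° = 6.248279 rad
V = θ·R_c·A = 6.248279·10.7371·436.1250 = 29258.867 mm³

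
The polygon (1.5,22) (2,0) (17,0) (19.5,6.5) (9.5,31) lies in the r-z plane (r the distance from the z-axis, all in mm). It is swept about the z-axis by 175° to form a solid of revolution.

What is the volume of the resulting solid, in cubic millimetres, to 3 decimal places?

Volume = 10897.072 mm³

Profile (r,z), 5 vertices: (1.5,22) (2,0) (17,0) (19.5,6.5) (9.5,31)
edge 0: (1.5,22)→(2,0)  cross = 1.5·0 − 2·22 = -44.0000; (r_i+r_j)·cross = 3.5·-44.0000 = -154.0000
edge 1: (2,0)→(17,0)  cross = 2·0 − 17·0 = 0.0000; (r_i+r_j)·cross = 19·0.0000 = 0.0000
edge 2: (17,0)→(19.5,6.5)  cross = 17·6.5 − 19.5·0 = 110.5000; (r_i+r_j)·cross = 36.5·110.5000 = 4033.2500
edge 3: (19.5,6.5)→(9.5,31)  cross = 19.5·31 − 9.5·6.5 = 542.7500; (r_i+r_j)·cross = 29·542.7500 = 15739.7500
edge 4: (9.5,31)→(1.5,22)  cross = 9.5·22 − 1.5·31 = 162.5000; (r_i+r_j)·cross = 11·162.5000 = 1787.5000
Σcross = 771.7500 → A = |Σcross|/2 = 385.8750 mm²
Σ(r_i+r_j)·cross = 21406.5000 → first moment M = |Σ|/6 = 3567.7500
R_c = M/A = 3567.7500/385.8750 = 9.2459 mm
θ = 175° = 3.054326 rad
V = θ·R_c·A = 3.054326·9.2459·385.8750 = 10897.072 mm³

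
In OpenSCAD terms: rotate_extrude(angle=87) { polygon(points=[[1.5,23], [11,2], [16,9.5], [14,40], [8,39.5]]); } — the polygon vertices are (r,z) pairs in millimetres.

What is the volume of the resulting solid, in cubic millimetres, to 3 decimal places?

Profile (r,z), 5 vertices: (1.5,23) (11,2) (16,9.5) (14,40) (8,39.5)
edge 0: (1.5,23)→(11,2)  cross = 1.5·2 − 11·23 = -250.0000; (r_i+r_j)·cross = 12.5·-250.0000 = -3125.0000
edge 1: (11,2)→(16,9.5)  cross = 11·9.5 − 16·2 = 72.5000; (r_i+r_j)·cross = 27·72.5000 = 1957.5000
edge 2: (16,9.5)→(14,40)  cross = 16·40 − 14·9.5 = 507.0000; (r_i+r_j)·cross = 30·507.0000 = 15210.0000
edge 3: (14,40)→(8,39.5)  cross = 14·39.5 − 8·40 = 233.0000; (r_i+r_j)·cross = 22·233.0000 = 5126.0000
edge 4: (8,39.5)→(1.5,23)  cross = 8·23 − 1.5·39.5 = 124.7500; (r_i+r_j)·cross = 9.5·124.7500 = 1185.1250
Σcross = 687.2500 → A = |Σcross|/2 = 343.6250 mm²
Σ(r_i+r_j)·cross = 20353.6250 → first moment M = |Σ|/6 = 3392.2708
R_c = M/A = 3392.2708/343.6250 = 9.8720 mm
θ = 87° = 1.518436 rad
V = θ·R_c·A = 1.518436·9.8720·343.6250 = 5150.948 mm³

Volume = 5150.948 mm³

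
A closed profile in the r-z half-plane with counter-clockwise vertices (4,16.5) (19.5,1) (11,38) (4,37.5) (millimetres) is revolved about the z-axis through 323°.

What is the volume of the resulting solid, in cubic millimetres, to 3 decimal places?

Profile (r,z), 4 vertices: (4,16.5) (19.5,1) (11,38) (4,37.5)
edge 0: (4,16.5)→(19.5,1)  cross = 4·1 − 19.5·16.5 = -317.7500; (r_i+r_j)·cross = 23.5·-317.7500 = -7467.1250
edge 1: (19.5,1)→(11,38)  cross = 19.5·38 − 11·1 = 730.0000; (r_i+r_j)·cross = 30.5·730.0000 = 22265.0000
edge 2: (11,38)→(4,37.5)  cross = 11·37.5 − 4·38 = 260.5000; (r_i+r_j)·cross = 15·260.5000 = 3907.5000
edge 3: (4,37.5)→(4,16.5)  cross = 4·16.5 − 4·37.5 = -84.0000; (r_i+r_j)·cross = 8·-84.0000 = -672.0000
Σcross = 588.7500 → A = |Σcross|/2 = 294.3750 mm²
Σ(r_i+r_j)·cross = 18033.3750 → first moment M = |Σ|/6 = 3005.5625
R_c = M/A = 3005.5625/294.3750 = 10.2100 mm
θ = 323° = 5.637413 rad
V = θ·R_c·A = 5.637413·10.2100·294.3750 = 16943.599 mm³

Volume = 16943.599 mm³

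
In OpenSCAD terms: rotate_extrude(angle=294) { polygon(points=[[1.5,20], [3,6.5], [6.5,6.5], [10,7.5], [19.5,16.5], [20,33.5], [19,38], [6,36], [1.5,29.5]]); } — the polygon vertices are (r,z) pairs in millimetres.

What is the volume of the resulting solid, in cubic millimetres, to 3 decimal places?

Profile (r,z), 9 vertices: (1.5,20) (3,6.5) (6.5,6.5) (10,7.5) (19.5,16.5) (20,33.5) (19,38) (6,36) (1.5,29.5)
edge 0: (1.5,20)→(3,6.5)  cross = 1.5·6.5 − 3·20 = -50.2500; (r_i+r_j)·cross = 4.5·-50.2500 = -226.1250
edge 1: (3,6.5)→(6.5,6.5)  cross = 3·6.5 − 6.5·6.5 = -22.7500; (r_i+r_j)·cross = 9.5·-22.7500 = -216.1250
edge 2: (6.5,6.5)→(10,7.5)  cross = 6.5·7.5 − 10·6.5 = -16.2500; (r_i+r_j)·cross = 16.5·-16.2500 = -268.1250
edge 3: (10,7.5)→(19.5,16.5)  cross = 10·16.5 − 19.5·7.5 = 18.7500; (r_i+r_j)·cross = 29.5·18.7500 = 553.1250
edge 4: (19.5,16.5)→(20,33.5)  cross = 19.5·33.5 − 20·16.5 = 323.2500; (r_i+r_j)·cross = 39.5·323.2500 = 12768.3750
edge 5: (20,33.5)→(19,38)  cross = 20·38 − 19·33.5 = 123.5000; (r_i+r_j)·cross = 39·123.5000 = 4816.5000
edge 6: (19,38)→(6,36)  cross = 19·36 − 6·38 = 456.0000; (r_i+r_j)·cross = 25·456.0000 = 11400.0000
edge 7: (6,36)→(1.5,29.5)  cross = 6·29.5 − 1.5·36 = 123.0000; (r_i+r_j)·cross = 7.5·123.0000 = 922.5000
edge 8: (1.5,29.5)→(1.5,20)  cross = 1.5·20 − 1.5·29.5 = -14.2500; (r_i+r_j)·cross = 3·-14.2500 = -42.7500
Σcross = 941.0000 → A = |Σcross|/2 = 470.5000 mm²
Σ(r_i+r_j)·cross = 29707.3750 → first moment M = |Σ|/6 = 4951.2292
R_c = M/A = 4951.2292/470.5000 = 10.5233 mm
θ = 294° = 5.131268 rad
V = θ·R_c·A = 5.131268·10.5233·470.5000 = 25406.084 mm³

Volume = 25406.084 mm³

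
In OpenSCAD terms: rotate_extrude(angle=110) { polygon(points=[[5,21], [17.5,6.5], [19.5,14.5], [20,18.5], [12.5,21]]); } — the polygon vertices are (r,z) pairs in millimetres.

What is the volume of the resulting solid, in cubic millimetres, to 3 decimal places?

Volume = 2830.757 mm³

Profile (r,z), 5 vertices: (5,21) (17.5,6.5) (19.5,14.5) (20,18.5) (12.5,21)
edge 0: (5,21)→(17.5,6.5)  cross = 5·6.5 − 17.5·21 = -335.0000; (r_i+r_j)·cross = 22.5·-335.0000 = -7537.5000
edge 1: (17.5,6.5)→(19.5,14.5)  cross = 17.5·14.5 − 19.5·6.5 = 127.0000; (r_i+r_j)·cross = 37·127.0000 = 4699.0000
edge 2: (19.5,14.5)→(20,18.5)  cross = 19.5·18.5 − 20·14.5 = 70.7500; (r_i+r_j)·cross = 39.5·70.7500 = 2794.6250
edge 3: (20,18.5)→(12.5,21)  cross = 20·21 − 12.5·18.5 = 188.7500; (r_i+r_j)·cross = 32.5·188.7500 = 6134.3750
edge 4: (12.5,21)→(5,21)  cross = 12.5·21 − 5·21 = 157.5000; (r_i+r_j)·cross = 17.5·157.5000 = 2756.2500
Σcross = 209.0000 → A = |Σcross|/2 = 104.5000 mm²
Σ(r_i+r_j)·cross = 8846.7500 → first moment M = |Σ|/6 = 1474.4583
R_c = M/A = 1474.4583/104.5000 = 14.1096 mm
θ = 110° = 1.919862 rad
V = θ·R_c·A = 1.919862·14.1096·104.5000 = 2830.757 mm³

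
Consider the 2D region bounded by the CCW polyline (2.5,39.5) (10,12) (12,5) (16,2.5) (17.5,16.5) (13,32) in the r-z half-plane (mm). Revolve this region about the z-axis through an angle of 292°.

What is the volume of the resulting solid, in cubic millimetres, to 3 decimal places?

Profile (r,z), 6 vertices: (2.5,39.5) (10,12) (12,5) (16,2.5) (17.5,16.5) (13,32)
edge 0: (2.5,39.5)→(10,12)  cross = 2.5·12 − 10·39.5 = -365.0000; (r_i+r_j)·cross = 12.5·-365.0000 = -4562.5000
edge 1: (10,12)→(12,5)  cross = 10·5 − 12·12 = -94.0000; (r_i+r_j)·cross = 22·-94.0000 = -2068.0000
edge 2: (12,5)→(16,2.5)  cross = 12·2.5 − 16·5 = -50.0000; (r_i+r_j)·cross = 28·-50.0000 = -1400.0000
edge 3: (16,2.5)→(17.5,16.5)  cross = 16·16.5 − 17.5·2.5 = 220.2500; (r_i+r_j)·cross = 33.5·220.2500 = 7378.3750
edge 4: (17.5,16.5)→(13,32)  cross = 17.5·32 − 13·16.5 = 345.5000; (r_i+r_j)·cross = 30.5·345.5000 = 10537.7500
edge 5: (13,32)→(2.5,39.5)  cross = 13·39.5 − 2.5·32 = 433.5000; (r_i+r_j)·cross = 15.5·433.5000 = 6719.2500
Σcross = 490.2500 → A = |Σcross|/2 = 245.1250 mm²
Σ(r_i+r_j)·cross = 16604.8750 → first moment M = |Σ|/6 = 2767.4792
R_c = M/A = 2767.4792/245.1250 = 11.2901 mm
θ = 292° = 5.096361 rad
V = θ·R_c·A = 5.096361·11.2901·245.1250 = 14104.074 mm³

Volume = 14104.074 mm³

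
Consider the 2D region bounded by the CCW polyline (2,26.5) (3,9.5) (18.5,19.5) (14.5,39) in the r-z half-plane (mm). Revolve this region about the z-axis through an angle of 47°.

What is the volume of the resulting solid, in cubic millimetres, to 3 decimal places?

Profile (r,z), 4 vertices: (2,26.5) (3,9.5) (18.5,19.5) (14.5,39)
edge 0: (2,26.5)→(3,9.5)  cross = 2·9.5 − 3·26.5 = -60.5000; (r_i+r_j)·cross = 5·-60.5000 = -302.5000
edge 1: (3,9.5)→(18.5,19.5)  cross = 3·19.5 − 18.5·9.5 = -117.2500; (r_i+r_j)·cross = 21.5·-117.2500 = -2520.8750
edge 2: (18.5,19.5)→(14.5,39)  cross = 18.5·39 − 14.5·19.5 = 438.7500; (r_i+r_j)·cross = 33·438.7500 = 14478.7500
edge 3: (14.5,39)→(2,26.5)  cross = 14.5·26.5 − 2·39 = 306.2500; (r_i+r_j)·cross = 16.5·306.2500 = 5053.1250
Σcross = 567.2500 → A = |Σcross|/2 = 283.6250 mm²
Σ(r_i+r_j)·cross = 16708.5000 → first moment M = |Σ|/6 = 2784.7500
R_c = M/A = 2784.7500/283.6250 = 9.8184 mm
θ = 47° = 0.820305 rad
V = θ·R_c·A = 0.820305·9.8184·283.6250 = 2284.344 mm³

Volume = 2284.344 mm³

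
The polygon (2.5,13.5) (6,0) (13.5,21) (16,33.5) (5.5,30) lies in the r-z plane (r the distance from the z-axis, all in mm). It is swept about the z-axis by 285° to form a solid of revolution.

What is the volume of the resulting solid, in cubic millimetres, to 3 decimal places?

Volume = 9575.727 mm³

Profile (r,z), 5 vertices: (2.5,13.5) (6,0) (13.5,21) (16,33.5) (5.5,30)
edge 0: (2.5,13.5)→(6,0)  cross = 2.5·0 − 6·13.5 = -81.0000; (r_i+r_j)·cross = 8.5·-81.0000 = -688.5000
edge 1: (6,0)→(13.5,21)  cross = 6·21 − 13.5·0 = 126.0000; (r_i+r_j)·cross = 19.5·126.0000 = 2457.0000
edge 2: (13.5,21)→(16,33.5)  cross = 13.5·33.5 − 16·21 = 116.2500; (r_i+r_j)·cross = 29.5·116.2500 = 3429.3750
edge 3: (16,33.5)→(5.5,30)  cross = 16·30 − 5.5·33.5 = 295.7500; (r_i+r_j)·cross = 21.5·295.7500 = 6358.6250
edge 4: (5.5,30)→(2.5,13.5)  cross = 5.5·13.5 − 2.5·30 = -0.7500; (r_i+r_j)·cross = 8·-0.7500 = -6.0000
Σcross = 456.2500 → A = |Σcross|/2 = 228.1250 mm²
Σ(r_i+r_j)·cross = 11550.5000 → first moment M = |Σ|/6 = 1925.0833
R_c = M/A = 1925.0833/228.1250 = 8.4387 mm
θ = 285° = 4.974188 rad
V = θ·R_c·A = 4.974188·8.4387·228.1250 = 9575.727 mm³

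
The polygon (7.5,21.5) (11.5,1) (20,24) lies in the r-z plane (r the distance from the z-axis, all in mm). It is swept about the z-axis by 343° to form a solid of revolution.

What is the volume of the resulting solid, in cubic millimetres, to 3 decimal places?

Volume = 10360.351 mm³

Profile (r,z), 3 vertices: (7.5,21.5) (11.5,1) (20,24)
edge 0: (7.5,21.5)→(11.5,1)  cross = 7.5·1 − 11.5·21.5 = -239.7500; (r_i+r_j)·cross = 19·-239.7500 = -4555.2500
edge 1: (11.5,1)→(20,24)  cross = 11.5·24 − 20·1 = 256.0000; (r_i+r_j)·cross = 31.5·256.0000 = 8064.0000
edge 2: (20,24)→(7.5,21.5)  cross = 20·21.5 − 7.5·24 = 250.0000; (r_i+r_j)·cross = 27.5·250.0000 = 6875.0000
Σcross = 266.2500 → A = |Σcross|/2 = 133.1250 mm²
Σ(r_i+r_j)·cross = 10383.7500 → first moment M = |Σ|/6 = 1730.6250
R_c = M/A = 1730.6250/133.1250 = 13.0000 mm
θ = 343° = 5.986479 rad
V = θ·R_c·A = 5.986479·13.0000·133.1250 = 10360.351 mm³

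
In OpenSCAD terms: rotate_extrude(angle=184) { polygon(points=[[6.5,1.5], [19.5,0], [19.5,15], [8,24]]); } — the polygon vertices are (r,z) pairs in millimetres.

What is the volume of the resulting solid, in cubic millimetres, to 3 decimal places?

Volume = 9703.263 mm³

Profile (r,z), 4 vertices: (6.5,1.5) (19.5,0) (19.5,15) (8,24)
edge 0: (6.5,1.5)→(19.5,0)  cross = 6.5·0 − 19.5·1.5 = -29.2500; (r_i+r_j)·cross = 26·-29.2500 = -760.5000
edge 1: (19.5,0)→(19.5,15)  cross = 19.5·15 − 19.5·0 = 292.5000; (r_i+r_j)·cross = 39·292.5000 = 11407.5000
edge 2: (19.5,15)→(8,24)  cross = 19.5·24 − 8·15 = 348.0000; (r_i+r_j)·cross = 27.5·348.0000 = 9570.0000
edge 3: (8,24)→(6.5,1.5)  cross = 8·1.5 − 6.5·24 = -144.0000; (r_i+r_j)·cross = 14.5·-144.0000 = -2088.0000
Σcross = 467.2500 → A = |Σcross|/2 = 233.6250 mm²
Σ(r_i+r_j)·cross = 18129.0000 → first moment M = |Σ|/6 = 3021.5000
R_c = M/A = 3021.5000/233.6250 = 12.9331 mm
θ = 184° = 3.211406 rad
V = θ·R_c·A = 3.211406·12.9331·233.6250 = 9703.263 mm³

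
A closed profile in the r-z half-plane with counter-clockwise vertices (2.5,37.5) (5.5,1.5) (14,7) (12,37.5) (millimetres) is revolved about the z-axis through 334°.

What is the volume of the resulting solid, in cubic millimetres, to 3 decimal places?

Profile (r,z), 4 vertices: (2.5,37.5) (5.5,1.5) (14,7) (12,37.5)
edge 0: (2.5,37.5)→(5.5,1.5)  cross = 2.5·1.5 − 5.5·37.5 = -202.5000; (r_i+r_j)·cross = 8·-202.5000 = -1620.0000
edge 1: (5.5,1.5)→(14,7)  cross = 5.5·7 − 14·1.5 = 17.5000; (r_i+r_j)·cross = 19.5·17.5000 = 341.2500
edge 2: (14,7)→(12,37.5)  cross = 14·37.5 − 12·7 = 441.0000; (r_i+r_j)·cross = 26·441.0000 = 11466.0000
edge 3: (12,37.5)→(2.5,37.5)  cross = 12·37.5 − 2.5·37.5 = 356.2500; (r_i+r_j)·cross = 14.5·356.2500 = 5165.6250
Σcross = 612.2500 → A = |Σcross|/2 = 306.1250 mm²
Σ(r_i+r_j)·cross = 15352.8750 → first moment M = |Σ|/6 = 2558.8125
R_c = M/A = 2558.8125/306.1250 = 8.3587 mm
θ = 334° = 5.829400 rad
V = θ·R_c·A = 5.829400·8.3587·306.1250 = 14916.341 mm³

Volume = 14916.341 mm³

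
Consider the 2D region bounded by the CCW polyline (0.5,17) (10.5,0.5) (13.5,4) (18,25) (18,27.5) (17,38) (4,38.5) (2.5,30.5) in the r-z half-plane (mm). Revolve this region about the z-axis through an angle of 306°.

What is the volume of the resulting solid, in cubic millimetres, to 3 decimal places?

Volume = 24253.599 mm³

Profile (r,z), 8 vertices: (0.5,17) (10.5,0.5) (13.5,4) (18,25) (18,27.5) (17,38) (4,38.5) (2.5,30.5)
edge 0: (0.5,17)→(10.5,0.5)  cross = 0.5·0.5 − 10.5·17 = -178.2500; (r_i+r_j)·cross = 11·-178.2500 = -1960.7500
edge 1: (10.5,0.5)→(13.5,4)  cross = 10.5·4 − 13.5·0.5 = 35.2500; (r_i+r_j)·cross = 24·35.2500 = 846.0000
edge 2: (13.5,4)→(18,25)  cross = 13.5·25 − 18·4 = 265.5000; (r_i+r_j)·cross = 31.5·265.5000 = 8363.2500
edge 3: (18,25)→(18,27.5)  cross = 18·27.5 − 18·25 = 45.0000; (r_i+r_j)·cross = 36·45.0000 = 1620.0000
edge 4: (18,27.5)→(17,38)  cross = 18·38 − 17·27.5 = 216.5000; (r_i+r_j)·cross = 35·216.5000 = 7577.5000
edge 5: (17,38)→(4,38.5)  cross = 17·38.5 − 4·38 = 502.5000; (r_i+r_j)·cross = 21·502.5000 = 10552.5000
edge 6: (4,38.5)→(2.5,30.5)  cross = 4·30.5 − 2.5·38.5 = 25.7500; (r_i+r_j)·cross = 6.5·25.7500 = 167.3750
edge 7: (2.5,30.5)→(0.5,17)  cross = 2.5·17 − 0.5·30.5 = 27.2500; (r_i+r_j)·cross = 3·27.2500 = 81.7500
Σcross = 939.5000 → A = |Σcross|/2 = 469.7500 mm²
Σ(r_i+r_j)·cross = 27247.6250 → first moment M = |Σ|/6 = 4541.2708
R_c = M/A = 4541.2708/469.7500 = 9.6674 mm
θ = 306° = 5.340708 rad
V = θ·R_c·A = 5.340708·9.6674·469.7500 = 24253.599 mm³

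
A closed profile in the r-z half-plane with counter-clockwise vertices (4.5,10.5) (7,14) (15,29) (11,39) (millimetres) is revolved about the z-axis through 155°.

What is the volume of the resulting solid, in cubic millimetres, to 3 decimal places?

Volume = 2575.070 mm³

Profile (r,z), 4 vertices: (4.5,10.5) (7,14) (15,29) (11,39)
edge 0: (4.5,10.5)→(7,14)  cross = 4.5·14 − 7·10.5 = -10.5000; (r_i+r_j)·cross = 11.5·-10.5000 = -120.7500
edge 1: (7,14)→(15,29)  cross = 7·29 − 15·14 = -7.0000; (r_i+r_j)·cross = 22·-7.0000 = -154.0000
edge 2: (15,29)→(11,39)  cross = 15·39 − 11·29 = 266.0000; (r_i+r_j)·cross = 26·266.0000 = 6916.0000
edge 3: (11,39)→(4.5,10.5)  cross = 11·10.5 − 4.5·39 = -60.0000; (r_i+r_j)·cross = 15.5·-60.0000 = -930.0000
Σcross = 188.5000 → A = |Σcross|/2 = 94.2500 mm²
Σ(r_i+r_j)·cross = 5711.2500 → first moment M = |Σ|/6 = 951.8750
R_c = M/A = 951.8750/94.2500 = 10.0995 mm
θ = 155° = 2.705260 rad
V = θ·R_c·A = 2.705260·10.0995·94.2500 = 2575.070 mm³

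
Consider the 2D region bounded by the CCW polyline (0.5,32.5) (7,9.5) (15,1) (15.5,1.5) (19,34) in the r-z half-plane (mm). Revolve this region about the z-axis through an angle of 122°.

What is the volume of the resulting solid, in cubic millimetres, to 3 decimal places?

Volume = 8683.958 mm³

Profile (r,z), 5 vertices: (0.5,32.5) (7,9.5) (15,1) (15.5,1.5) (19,34)
edge 0: (0.5,32.5)→(7,9.5)  cross = 0.5·9.5 − 7·32.5 = -222.7500; (r_i+r_j)·cross = 7.5·-222.7500 = -1670.6250
edge 1: (7,9.5)→(15,1)  cross = 7·1 − 15·9.5 = -135.5000; (r_i+r_j)·cross = 22·-135.5000 = -2981.0000
edge 2: (15,1)→(15.5,1.5)  cross = 15·1.5 − 15.5·1 = 7.0000; (r_i+r_j)·cross = 30.5·7.0000 = 213.5000
edge 3: (15.5,1.5)→(19,34)  cross = 15.5·34 − 19·1.5 = 498.5000; (r_i+r_j)·cross = 34.5·498.5000 = 17198.2500
edge 4: (19,34)→(0.5,32.5)  cross = 19·32.5 − 0.5·34 = 600.5000; (r_i+r_j)·cross = 19.5·600.5000 = 11709.7500
Σcross = 747.7500 → A = |Σcross|/2 = 373.8750 mm²
Σ(r_i+r_j)·cross = 24469.8750 → first moment M = |Σ|/6 = 4078.3125
R_c = M/A = 4078.3125/373.8750 = 10.9082 mm
θ = 122° = 2.129302 rad
V = θ·R_c·A = 2.129302·10.9082·373.8750 = 8683.958 mm³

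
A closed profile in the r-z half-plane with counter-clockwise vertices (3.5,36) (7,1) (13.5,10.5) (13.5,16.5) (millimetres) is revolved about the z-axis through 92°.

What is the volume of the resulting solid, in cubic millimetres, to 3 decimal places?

Profile (r,z), 4 vertices: (3.5,36) (7,1) (13.5,10.5) (13.5,16.5)
edge 0: (3.5,36)→(7,1)  cross = 3.5·1 − 7·36 = -248.5000; (r_i+r_j)·cross = 10.5·-248.5000 = -2609.2500
edge 1: (7,1)→(13.5,10.5)  cross = 7·10.5 − 13.5·1 = 60.0000; (r_i+r_j)·cross = 20.5·60.0000 = 1230.0000
edge 2: (13.5,10.5)→(13.5,16.5)  cross = 13.5·16.5 − 13.5·10.5 = 81.0000; (r_i+r_j)·cross = 27·81.0000 = 2187.0000
edge 3: (13.5,16.5)→(3.5,36)  cross = 13.5·36 − 3.5·16.5 = 428.2500; (r_i+r_j)·cross = 17·428.2500 = 7280.2500
Σcross = 320.7500 → A = |Σcross|/2 = 160.3750 mm²
Σ(r_i+r_j)·cross = 8088.0000 → first moment M = |Σ|/6 = 1348.0000
R_c = M/A = 1348.0000/160.3750 = 8.4053 mm
θ = 92° = 1.605703 rad
V = θ·R_c·A = 1.605703·8.4053·160.3750 = 2164.488 mm³

Volume = 2164.488 mm³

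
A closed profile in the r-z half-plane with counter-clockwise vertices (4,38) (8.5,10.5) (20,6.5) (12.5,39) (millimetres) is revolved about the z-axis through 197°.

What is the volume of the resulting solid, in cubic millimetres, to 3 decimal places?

Volume = 11489.648 mm³

Profile (r,z), 4 vertices: (4,38) (8.5,10.5) (20,6.5) (12.5,39)
edge 0: (4,38)→(8.5,10.5)  cross = 4·10.5 − 8.5·38 = -281.0000; (r_i+r_j)·cross = 12.5·-281.0000 = -3512.5000
edge 1: (8.5,10.5)→(20,6.5)  cross = 8.5·6.5 − 20·10.5 = -154.7500; (r_i+r_j)·cross = 28.5·-154.7500 = -4410.3750
edge 2: (20,6.5)→(12.5,39)  cross = 20·39 − 12.5·6.5 = 698.7500; (r_i+r_j)·cross = 32.5·698.7500 = 22709.3750
edge 3: (12.5,39)→(4,38)  cross = 12.5·38 − 4·39 = 319.0000; (r_i+r_j)·cross = 16.5·319.0000 = 5263.5000
Σcross = 582.0000 → A = |Σcross|/2 = 291.0000 mm²
Σ(r_i+r_j)·cross = 20050.0000 → first moment M = |Σ|/6 = 3341.6667
R_c = M/A = 3341.6667/291.0000 = 11.4834 mm
θ = 197° = 3.438299 rad
V = θ·R_c·A = 3.438299·11.4834·291.0000 = 11489.648 mm³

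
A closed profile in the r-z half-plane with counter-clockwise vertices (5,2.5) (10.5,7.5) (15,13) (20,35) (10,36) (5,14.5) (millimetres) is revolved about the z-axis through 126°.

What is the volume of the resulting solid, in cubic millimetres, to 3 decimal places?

Profile (r,z), 6 vertices: (5,2.5) (10.5,7.5) (15,13) (20,35) (10,36) (5,14.5)
edge 0: (5,2.5)→(10.5,7.5)  cross = 5·7.5 − 10.5·2.5 = 11.2500; (r_i+r_j)·cross = 15.5·11.2500 = 174.3750
edge 1: (10.5,7.5)→(15,13)  cross = 10.5·13 − 15·7.5 = 24.0000; (r_i+r_j)·cross = 25.5·24.0000 = 612.0000
edge 2: (15,13)→(20,35)  cross = 15·35 − 20·13 = 265.0000; (r_i+r_j)·cross = 35·265.0000 = 9275.0000
edge 3: (20,35)→(10,36)  cross = 20·36 − 10·35 = 370.0000; (r_i+r_j)·cross = 30·370.0000 = 11100.0000
edge 4: (10,36)→(5,14.5)  cross = 10·14.5 − 5·36 = -35.0000; (r_i+r_j)·cross = 15·-35.0000 = -525.0000
edge 5: (5,14.5)→(5,2.5)  cross = 5·2.5 − 5·14.5 = -60.0000; (r_i+r_j)·cross = 10·-60.0000 = -600.0000
Σcross = 575.2500 → A = |Σcross|/2 = 287.6250 mm²
Σ(r_i+r_j)·cross = 20036.3750 → first moment M = |Σ|/6 = 3339.3958
R_c = M/A = 3339.3958/287.6250 = 11.6102 mm
θ = 126° = 2.199115 rad
V = θ·R_c·A = 2.199115·11.6102·287.6250 = 7343.715 mm³

Volume = 7343.715 mm³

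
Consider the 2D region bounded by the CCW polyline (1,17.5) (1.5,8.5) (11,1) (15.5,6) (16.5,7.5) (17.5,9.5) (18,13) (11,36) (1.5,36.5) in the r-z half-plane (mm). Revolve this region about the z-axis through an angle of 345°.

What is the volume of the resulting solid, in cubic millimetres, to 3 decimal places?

Volume = 22612.060 mm³

Profile (r,z), 9 vertices: (1,17.5) (1.5,8.5) (11,1) (15.5,6) (16.5,7.5) (17.5,9.5) (18,13) (11,36) (1.5,36.5)
edge 0: (1,17.5)→(1.5,8.5)  cross = 1·8.5 − 1.5·17.5 = -17.7500; (r_i+r_j)·cross = 2.5·-17.7500 = -44.3750
edge 1: (1.5,8.5)→(11,1)  cross = 1.5·1 − 11·8.5 = -92.0000; (r_i+r_j)·cross = 12.5·-92.0000 = -1150.0000
edge 2: (11,1)→(15.5,6)  cross = 11·6 − 15.5·1 = 50.5000; (r_i+r_j)·cross = 26.5·50.5000 = 1338.2500
edge 3: (15.5,6)→(16.5,7.5)  cross = 15.5·7.5 − 16.5·6 = 17.2500; (r_i+r_j)·cross = 32·17.2500 = 552.0000
edge 4: (16.5,7.5)→(17.5,9.5)  cross = 16.5·9.5 − 17.5·7.5 = 25.5000; (r_i+r_j)·cross = 34·25.5000 = 867.0000
edge 5: (17.5,9.5)→(18,13)  cross = 17.5·13 − 18·9.5 = 56.5000; (r_i+r_j)·cross = 35.5·56.5000 = 2005.7500
edge 6: (18,13)→(11,36)  cross = 18·36 − 11·13 = 505.0000; (r_i+r_j)·cross = 29·505.0000 = 14645.0000
edge 7: (11,36)→(1.5,36.5)  cross = 11·36.5 − 1.5·36 = 347.5000; (r_i+r_j)·cross = 12.5·347.5000 = 4343.7500
edge 8: (1.5,36.5)→(1,17.5)  cross = 1.5·17.5 − 1·36.5 = -10.2500; (r_i+r_j)·cross = 2.5·-10.2500 = -25.6250
Σcross = 882.2500 → A = |Σcross|/2 = 441.1250 mm²
Σ(r_i+r_j)·cross = 22531.7500 → first moment M = |Σ|/6 = 3755.2917
R_c = M/A = 3755.2917/441.1250 = 8.5130 mm
θ = 345° = 6.021386 rad
V = θ·R_c·A = 6.021386·8.5130·441.1250 = 22612.060 mm³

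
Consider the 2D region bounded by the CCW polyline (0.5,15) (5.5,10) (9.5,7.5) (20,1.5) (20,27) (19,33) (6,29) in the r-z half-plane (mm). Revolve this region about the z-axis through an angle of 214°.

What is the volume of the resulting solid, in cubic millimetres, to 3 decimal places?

Profile (r,z), 7 vertices: (0.5,15) (5.5,10) (9.5,7.5) (20,1.5) (20,27) (19,33) (6,29)
edge 0: (0.5,15)→(5.5,10)  cross = 0.5·10 − 5.5·15 = -77.5000; (r_i+r_j)·cross = 6·-77.5000 = -465.0000
edge 1: (5.5,10)→(9.5,7.5)  cross = 5.5·7.5 − 9.5·10 = -53.7500; (r_i+r_j)·cross = 15·-53.7500 = -806.2500
edge 2: (9.5,7.5)→(20,1.5)  cross = 9.5·1.5 − 20·7.5 = -135.7500; (r_i+r_j)·cross = 29.5·-135.7500 = -4004.6250
edge 3: (20,1.5)→(20,27)  cross = 20·27 − 20·1.5 = 510.0000; (r_i+r_j)·cross = 40·510.0000 = 20400.0000
edge 4: (20,27)→(19,33)  cross = 20·33 − 19·27 = 147.0000; (r_i+r_j)·cross = 39·147.0000 = 5733.0000
edge 5: (19,33)→(6,29)  cross = 19·29 − 6·33 = 353.0000; (r_i+r_j)·cross = 25·353.0000 = 8825.0000
edge 6: (6,29)→(0.5,15)  cross = 6·15 − 0.5·29 = 75.5000; (r_i+r_j)·cross = 6.5·75.5000 = 490.7500
Σcross = 818.5000 → A = |Σcross|/2 = 409.2500 mm²
Σ(r_i+r_j)·cross = 30172.8750 → first moment M = |Σ|/6 = 5028.8125
R_c = M/A = 5028.8125/409.2500 = 12.2879 mm
θ = 214° = 3.735005 rad
V = θ·R_c·A = 3.735005·12.2879·409.2500 = 18782.638 mm³

Volume = 18782.638 mm³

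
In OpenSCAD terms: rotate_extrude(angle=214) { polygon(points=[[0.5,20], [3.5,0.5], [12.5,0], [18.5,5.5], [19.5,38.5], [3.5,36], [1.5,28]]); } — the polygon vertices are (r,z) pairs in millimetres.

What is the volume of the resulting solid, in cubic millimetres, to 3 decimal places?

Profile (r,z), 7 vertices: (0.5,20) (3.5,0.5) (12.5,0) (18.5,5.5) (19.5,38.5) (3.5,36) (1.5,28)
edge 0: (0.5,20)→(3.5,0.5)  cross = 0.5·0.5 − 3.5·20 = -69.7500; (r_i+r_j)·cross = 4·-69.7500 = -279.0000
edge 1: (3.5,0.5)→(12.5,0)  cross = 3.5·0 − 12.5·0.5 = -6.2500; (r_i+r_j)·cross = 16·-6.2500 = -100.0000
edge 2: (12.5,0)→(18.5,5.5)  cross = 12.5·5.5 − 18.5·0 = 68.7500; (r_i+r_j)·cross = 31·68.7500 = 2131.2500
edge 3: (18.5,5.5)→(19.5,38.5)  cross = 18.5·38.5 − 19.5·5.5 = 605.0000; (r_i+r_j)·cross = 38·605.0000 = 22990.0000
edge 4: (19.5,38.5)→(3.5,36)  cross = 19.5·36 − 3.5·38.5 = 567.2500; (r_i+r_j)·cross = 23·567.2500 = 13046.7500
edge 5: (3.5,36)→(1.5,28)  cross = 3.5·28 − 1.5·36 = 44.0000; (r_i+r_j)·cross = 5·44.0000 = 220.0000
edge 6: (1.5,28)→(0.5,20)  cross = 1.5·20 − 0.5·28 = 16.0000; (r_i+r_j)·cross = 2·16.0000 = 32.0000
Σcross = 1225.0000 → A = |Σcross|/2 = 612.5000 mm²
Σ(r_i+r_j)·cross = 38041.0000 → first moment M = |Σ|/6 = 6340.1667
R_c = M/A = 6340.1667/612.5000 = 10.3513 mm
θ = 214° = 3.735005 rad
V = θ·R_c·A = 3.735005·10.3513·612.5000 = 23680.552 mm³

Volume = 23680.552 mm³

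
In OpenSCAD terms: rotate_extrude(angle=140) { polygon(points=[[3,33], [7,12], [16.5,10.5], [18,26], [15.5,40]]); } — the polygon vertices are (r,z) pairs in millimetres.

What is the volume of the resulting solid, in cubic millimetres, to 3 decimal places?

Volume = 8660.644 mm³

Profile (r,z), 5 vertices: (3,33) (7,12) (16.5,10.5) (18,26) (15.5,40)
edge 0: (3,33)→(7,12)  cross = 3·12 − 7·33 = -195.0000; (r_i+r_j)·cross = 10·-195.0000 = -1950.0000
edge 1: (7,12)→(16.5,10.5)  cross = 7·10.5 − 16.5·12 = -124.5000; (r_i+r_j)·cross = 23.5·-124.5000 = -2925.7500
edge 2: (16.5,10.5)→(18,26)  cross = 16.5·26 − 18·10.5 = 240.0000; (r_i+r_j)·cross = 34.5·240.0000 = 8280.0000
edge 3: (18,26)→(15.5,40)  cross = 18·40 − 15.5·26 = 317.0000; (r_i+r_j)·cross = 33.5·317.0000 = 10619.5000
edge 4: (15.5,40)→(3,33)  cross = 15.5·33 − 3·40 = 391.5000; (r_i+r_j)·cross = 18.5·391.5000 = 7242.7500
Σcross = 629.0000 → A = |Σcross|/2 = 314.5000 mm²
Σ(r_i+r_j)·cross = 21266.5000 → first moment M = |Σ|/6 = 3544.4167
R_c = M/A = 3544.4167/314.5000 = 11.2700 mm
θ = 140° = 2.443461 rad
V = θ·R_c·A = 2.443461·11.2700·314.5000 = 8660.644 mm³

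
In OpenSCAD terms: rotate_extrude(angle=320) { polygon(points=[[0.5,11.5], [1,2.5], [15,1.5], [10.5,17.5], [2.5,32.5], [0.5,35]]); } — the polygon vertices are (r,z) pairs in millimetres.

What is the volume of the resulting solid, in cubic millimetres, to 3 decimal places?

Volume = 9094.562 mm³

Profile (r,z), 6 vertices: (0.5,11.5) (1,2.5) (15,1.5) (10.5,17.5) (2.5,32.5) (0.5,35)
edge 0: (0.5,11.5)→(1,2.5)  cross = 0.5·2.5 − 1·11.5 = -10.2500; (r_i+r_j)·cross = 1.5·-10.2500 = -15.3750
edge 1: (1,2.5)→(15,1.5)  cross = 1·1.5 − 15·2.5 = -36.0000; (r_i+r_j)·cross = 16·-36.0000 = -576.0000
edge 2: (15,1.5)→(10.5,17.5)  cross = 15·17.5 − 10.5·1.5 = 246.7500; (r_i+r_j)·cross = 25.5·246.7500 = 6292.1250
edge 3: (10.5,17.5)→(2.5,32.5)  cross = 10.5·32.5 − 2.5·17.5 = 297.5000; (r_i+r_j)·cross = 13·297.5000 = 3867.5000
edge 4: (2.5,32.5)→(0.5,35)  cross = 2.5·35 − 0.5·32.5 = 71.2500; (r_i+r_j)·cross = 3·71.2500 = 213.7500
edge 5: (0.5,35)→(0.5,11.5)  cross = 0.5·11.5 − 0.5·35 = -11.7500; (r_i+r_j)·cross = 1·-11.7500 = -11.7500
Σcross = 557.5000 → A = |Σcross|/2 = 278.7500 mm²
Σ(r_i+r_j)·cross = 9770.2500 → first moment M = |Σ|/6 = 1628.3750
R_c = M/A = 1628.3750/278.7500 = 5.8417 mm
θ = 320° = 5.585054 rad
V = θ·R_c·A = 5.585054·5.8417·278.7500 = 9094.562 mm³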